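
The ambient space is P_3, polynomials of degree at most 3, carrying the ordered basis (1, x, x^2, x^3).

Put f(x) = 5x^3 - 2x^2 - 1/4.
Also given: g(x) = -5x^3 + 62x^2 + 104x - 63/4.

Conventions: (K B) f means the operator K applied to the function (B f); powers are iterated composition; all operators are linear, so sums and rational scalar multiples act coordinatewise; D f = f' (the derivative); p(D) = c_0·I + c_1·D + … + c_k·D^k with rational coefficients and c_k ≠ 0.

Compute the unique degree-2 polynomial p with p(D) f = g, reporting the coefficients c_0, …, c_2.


p(D) = -I + 4·D + 4·D^2, i.e. c_0 = -1, c_1 = 4, c_2 = 4

D^0 f = 5x^3 - 2x^2 - 1/4
D^1 f = 15x^2 - 4x
D^2 f = 30x - 4
matching coefficients of g against c_0 f + c_1 Df + … from the top degree down determines the c_i
solution: c_0 = -1, c_1 = 4, c_2 = 4


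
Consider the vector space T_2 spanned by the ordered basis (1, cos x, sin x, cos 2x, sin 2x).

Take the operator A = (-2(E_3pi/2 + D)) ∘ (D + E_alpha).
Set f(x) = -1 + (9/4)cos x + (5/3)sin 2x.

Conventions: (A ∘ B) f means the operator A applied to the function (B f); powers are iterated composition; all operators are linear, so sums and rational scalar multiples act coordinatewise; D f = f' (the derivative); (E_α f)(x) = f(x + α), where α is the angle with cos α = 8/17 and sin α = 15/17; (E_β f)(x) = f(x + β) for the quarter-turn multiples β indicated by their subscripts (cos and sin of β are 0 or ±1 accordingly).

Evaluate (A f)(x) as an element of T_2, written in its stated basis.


the result is g(x) = 2 + (3800/289)cos 2x + (14750/867)sin 2x

D f = -(9/4)sin x + (10/3)cos 2x
E_alpha f = -1 + (18/17)cos x - (135/68)sin x + (400/289)cos 2x - (805/867)sin 2x
(D + E_alpha) f = -1 + (18/17)cos x - (72/17)sin x + (4090/867)cos 2x - (805/867)sin 2x
E_3pi/2 (D + E_alpha) f = -1 + (72/17)cos x + (18/17)sin x - (4090/867)cos 2x + (805/867)sin 2x
D (D + E_alpha) f = -(72/17)cos x - (18/17)sin x - (1610/867)cos 2x - (8180/867)sin 2x
(E_3pi/2 + D) (D + E_alpha) f = -1 - (1900/289)cos 2x - (7375/867)sin 2x
(-2(E_3pi/2 + D)) (D + E_alpha) f = 2 + (3800/289)cos 2x + (14750/867)sin 2x


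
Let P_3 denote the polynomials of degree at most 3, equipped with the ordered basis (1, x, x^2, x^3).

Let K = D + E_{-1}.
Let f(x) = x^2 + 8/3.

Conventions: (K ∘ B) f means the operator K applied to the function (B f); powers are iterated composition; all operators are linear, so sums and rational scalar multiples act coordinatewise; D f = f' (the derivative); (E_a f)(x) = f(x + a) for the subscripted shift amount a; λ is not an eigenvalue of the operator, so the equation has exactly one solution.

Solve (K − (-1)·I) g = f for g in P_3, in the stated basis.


g(x) = (1/2)x^2 + 13/12

write g with unknown coordinates in the stated basis and equate coefficients in (K − (-1)·I) g = f
solving from the highest basis element down gives g = (1/2)x^2 + 13/12
check: K g = (1/2)x^2 + 19/12
so K g − (-1)·g = x^2 + 8/3 = f ✓


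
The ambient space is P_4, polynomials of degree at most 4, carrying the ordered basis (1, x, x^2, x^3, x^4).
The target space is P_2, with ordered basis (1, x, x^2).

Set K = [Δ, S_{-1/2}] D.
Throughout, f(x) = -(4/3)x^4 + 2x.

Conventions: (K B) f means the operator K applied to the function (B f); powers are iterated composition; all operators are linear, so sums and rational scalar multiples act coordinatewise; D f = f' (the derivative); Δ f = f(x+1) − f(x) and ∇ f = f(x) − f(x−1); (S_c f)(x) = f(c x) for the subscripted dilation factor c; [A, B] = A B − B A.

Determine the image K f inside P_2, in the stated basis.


D f = -(16/3)x^3 + 2
S_{-1/2} D f = (2/3)x^3 + 2
Δ S_{-1/2} D f = 2x^2 + 2x + 2/3
Δ D f = -16x^2 - 16x - 16/3
S_{-1/2} Δ D f = -4x^2 + 8x - 16/3
[Δ, S_{-1/2}] D f = 6x^2 - 6x + 6

g(x) = 6x^2 - 6x + 6


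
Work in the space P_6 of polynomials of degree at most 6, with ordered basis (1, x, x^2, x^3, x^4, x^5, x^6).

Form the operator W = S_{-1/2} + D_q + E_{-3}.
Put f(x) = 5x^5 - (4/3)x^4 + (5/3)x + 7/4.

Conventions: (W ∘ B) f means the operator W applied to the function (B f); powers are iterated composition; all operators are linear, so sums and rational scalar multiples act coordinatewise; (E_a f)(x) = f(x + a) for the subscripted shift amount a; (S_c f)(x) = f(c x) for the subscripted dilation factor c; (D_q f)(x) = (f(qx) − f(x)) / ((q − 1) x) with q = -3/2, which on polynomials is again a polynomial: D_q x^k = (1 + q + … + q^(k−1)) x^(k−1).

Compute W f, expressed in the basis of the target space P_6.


the image equals g(x) = (155/32)x^5 - (2843/48)x^4 + (2809/6)x^3 - 1422x^2 + (13019/6)x - 7937/6

S_{-1/2} f = -(5/32)x^5 - (1/12)x^4 - (5/6)x + 7/4
D_q f = (275/16)x^4 + (13/6)x^3 + 5/3
E_{-3} f = 5x^5 - (229/3)x^4 + 466x^3 - 1422x^2 + (6512/3)x - 5305/4
(S_{-1/2} + D_q + E_{-3}) f = (155/32)x^5 - (2843/48)x^4 + (2809/6)x^3 - 1422x^2 + (13019/6)x - 7937/6


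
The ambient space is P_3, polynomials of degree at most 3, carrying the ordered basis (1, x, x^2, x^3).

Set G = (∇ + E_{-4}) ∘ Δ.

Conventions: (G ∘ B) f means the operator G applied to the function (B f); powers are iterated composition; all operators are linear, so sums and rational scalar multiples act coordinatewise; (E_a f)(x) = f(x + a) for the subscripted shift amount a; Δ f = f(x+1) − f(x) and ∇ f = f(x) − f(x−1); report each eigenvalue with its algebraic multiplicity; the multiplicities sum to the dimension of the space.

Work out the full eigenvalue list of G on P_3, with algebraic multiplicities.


image of 1: 0
image of x: 1
image of x^2: 2x - 5
image of x^3: 3x^2 - 15x + 37
the matrix is upper triangular; its diagonal is (0, 0, 0, 0)
for a triangular matrix the eigenvalues are the diagonal entries, with algebraic multiplicity their repetition count

λ = 0 (multiplicity 4)


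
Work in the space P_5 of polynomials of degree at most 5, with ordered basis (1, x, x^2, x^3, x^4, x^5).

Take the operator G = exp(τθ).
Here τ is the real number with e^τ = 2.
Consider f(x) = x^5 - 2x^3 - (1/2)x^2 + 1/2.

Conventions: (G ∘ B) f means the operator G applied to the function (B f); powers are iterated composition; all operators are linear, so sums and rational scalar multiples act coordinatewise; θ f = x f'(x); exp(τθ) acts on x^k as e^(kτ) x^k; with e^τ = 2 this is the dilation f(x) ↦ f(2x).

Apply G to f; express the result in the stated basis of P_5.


exp(τθ) x^k = e^(kτ) x^k; with e^τ = 2 this sends x^k to 2^k x^k
x^2 ↦ 4 x^2
x^3 ↦ 8 x^3
x^5 ↦ 32 x^5
applying this coordinatewise to f: exp(τθ) f = 32x^5 - 16x^3 - 2x^2 + 1/2

g(x) = 32x^5 - 16x^3 - 2x^2 + 1/2


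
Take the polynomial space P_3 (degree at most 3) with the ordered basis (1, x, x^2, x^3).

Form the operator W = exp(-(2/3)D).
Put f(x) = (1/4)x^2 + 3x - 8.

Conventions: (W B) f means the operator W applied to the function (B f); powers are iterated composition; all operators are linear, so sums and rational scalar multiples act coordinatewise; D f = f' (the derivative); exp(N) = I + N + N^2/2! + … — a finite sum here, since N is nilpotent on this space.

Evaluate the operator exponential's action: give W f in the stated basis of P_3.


the image equals g(x) = (1/4)x^2 + (8/3)x - 89/9

order-1 term: -(1/3)x - 2
order-2 term: 1/9
the series for exp(-(2/3)D) f terminates at order 2
exp(-(2/3)D) f = (1/4)x^2 + (8/3)x - 89/9


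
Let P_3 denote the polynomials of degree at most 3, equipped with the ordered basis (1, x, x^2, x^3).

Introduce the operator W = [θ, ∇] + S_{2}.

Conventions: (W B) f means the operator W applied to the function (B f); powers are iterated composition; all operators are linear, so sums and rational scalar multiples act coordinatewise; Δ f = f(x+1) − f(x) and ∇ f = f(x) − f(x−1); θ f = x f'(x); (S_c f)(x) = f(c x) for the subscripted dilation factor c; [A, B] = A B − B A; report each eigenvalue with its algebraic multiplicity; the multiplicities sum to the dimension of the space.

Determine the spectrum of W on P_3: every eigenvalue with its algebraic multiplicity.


image of 1: 1
image of x: 2x - 1
image of x^2: 4x^2 - 2x + 2
image of x^3: 8x^3 - 3x^2 + 6x - 3
the matrix is upper triangular; its diagonal is (1, 2, 4, 8)
for a triangular matrix the eigenvalues are the diagonal entries, with algebraic multiplicity their repetition count

λ = 1 (multiplicity 1), λ = 2 (multiplicity 1), λ = 4 (multiplicity 1), λ = 8 (multiplicity 1)


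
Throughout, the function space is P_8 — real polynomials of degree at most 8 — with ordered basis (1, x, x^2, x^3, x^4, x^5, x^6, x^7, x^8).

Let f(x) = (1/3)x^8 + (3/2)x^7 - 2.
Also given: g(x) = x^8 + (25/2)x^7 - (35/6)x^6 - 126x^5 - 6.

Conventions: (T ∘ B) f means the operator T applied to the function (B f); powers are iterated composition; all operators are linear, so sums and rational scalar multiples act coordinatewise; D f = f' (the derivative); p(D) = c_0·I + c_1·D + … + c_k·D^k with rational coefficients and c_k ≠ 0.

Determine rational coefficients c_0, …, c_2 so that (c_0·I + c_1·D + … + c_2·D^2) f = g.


D^0 f = (1/3)x^8 + (3/2)x^7 - 2
D^1 f = (8/3)x^7 + (21/2)x^6
D^2 f = (56/3)x^6 + 63x^5
matching coefficients of g against c_0 f + c_1 Df + … from the top degree down determines the c_i
solution: c_0 = 3, c_1 = 3, c_2 = -2

p(D) = 3·I + 3·D − 2·D^2, i.e. c_0 = 3, c_1 = 3, c_2 = -2


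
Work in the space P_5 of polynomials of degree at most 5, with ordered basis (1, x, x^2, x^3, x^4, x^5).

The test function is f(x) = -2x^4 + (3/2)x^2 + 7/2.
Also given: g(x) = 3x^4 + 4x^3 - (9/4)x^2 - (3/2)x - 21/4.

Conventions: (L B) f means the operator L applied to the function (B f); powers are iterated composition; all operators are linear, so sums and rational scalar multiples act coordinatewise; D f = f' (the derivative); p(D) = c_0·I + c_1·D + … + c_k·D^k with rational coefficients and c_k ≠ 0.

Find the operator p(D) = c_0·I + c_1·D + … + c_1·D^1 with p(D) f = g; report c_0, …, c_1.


p(D) = -(3/2)·I − (1/2)·D, i.e. c_0 = -3/2, c_1 = -1/2

D^0 f = -2x^4 + (3/2)x^2 + 7/2
D^1 f = -8x^3 + 3x
matching coefficients of g against c_0 f + c_1 Df + … from the top degree down determines the c_i
solution: c_0 = -3/2, c_1 = -1/2


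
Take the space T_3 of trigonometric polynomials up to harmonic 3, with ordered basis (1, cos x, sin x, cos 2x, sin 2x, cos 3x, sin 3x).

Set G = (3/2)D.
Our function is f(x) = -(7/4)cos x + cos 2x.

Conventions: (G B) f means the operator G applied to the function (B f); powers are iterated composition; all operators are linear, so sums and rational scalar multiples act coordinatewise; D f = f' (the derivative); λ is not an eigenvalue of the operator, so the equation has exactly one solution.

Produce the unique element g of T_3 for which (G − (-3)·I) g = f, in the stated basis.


g(x) = -(7/15)cos x - (7/30)sin x + (1/6)cos 2x + (1/6)sin 2x

write g with unknown coordinates in the stated basis and equate coefficients in (G − (-3)·I) g = f
solving from the highest basis element down gives g = -(7/15)cos x - (7/30)sin x + (1/6)cos 2x + (1/6)sin 2x
check: G g = -(7/20)cos x + (7/10)sin x + (1/2)cos 2x - (1/2)sin 2x
so G g − (-3)·g = -(7/4)cos x + cos 2x = f ✓


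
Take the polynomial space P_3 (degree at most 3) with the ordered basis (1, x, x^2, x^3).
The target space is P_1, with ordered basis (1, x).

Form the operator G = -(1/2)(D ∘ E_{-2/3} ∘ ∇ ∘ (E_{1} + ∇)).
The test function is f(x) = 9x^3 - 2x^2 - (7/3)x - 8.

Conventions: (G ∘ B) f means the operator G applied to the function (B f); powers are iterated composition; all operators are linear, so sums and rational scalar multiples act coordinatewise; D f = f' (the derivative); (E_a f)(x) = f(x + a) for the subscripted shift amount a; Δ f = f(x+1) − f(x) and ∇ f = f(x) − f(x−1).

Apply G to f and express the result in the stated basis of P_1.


E_{1} f = 9x^3 + 25x^2 + (62/3)x - 10/3
∇ f = 27x^2 - 31x + 26/3
(E_{1} + ∇) f = 9x^3 + 52x^2 - (31/3)x + 16/3
∇ (E_{1} + ∇) f = 27x^2 + 77x - 160/3
E_{-2/3} ∇ (E_{1} + ∇) f = 27x^2 + 41x - 278/3
D E_{-2/3} ∇ (E_{1} + ∇) f = 54x + 41
(-(1/2)(D ∘ E_{-2/3} ∘ ∇ ∘ (E_{1} + ∇))) f = -27x - 41/2

the image equals g(x) = -27x - 41/2


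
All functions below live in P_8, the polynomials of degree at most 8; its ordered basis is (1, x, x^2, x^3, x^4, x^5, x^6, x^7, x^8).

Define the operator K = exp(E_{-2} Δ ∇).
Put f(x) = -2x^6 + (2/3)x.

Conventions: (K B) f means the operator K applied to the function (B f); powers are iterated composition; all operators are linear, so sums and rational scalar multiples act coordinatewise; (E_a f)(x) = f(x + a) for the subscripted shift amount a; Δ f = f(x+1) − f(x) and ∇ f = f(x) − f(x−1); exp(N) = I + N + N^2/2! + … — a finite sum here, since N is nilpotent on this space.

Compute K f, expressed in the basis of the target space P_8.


g(x) = -2x^6 - 60x^4 + 480x^3 - 1860x^2 + (15122/3)x - 7324

order-1 term: -60x^4 + 480x^3 - 1500x^2 + 2160x - 1204
order-2 term: -360x^2 + 2880x - 5880
order-3 term: -240
the series for exp(E_{-2} Δ ∇) f terminates at order 3
exp(E_{-2} Δ ∇) f = -2x^6 - 60x^4 + 480x^3 - 1860x^2 + (15122/3)x - 7324


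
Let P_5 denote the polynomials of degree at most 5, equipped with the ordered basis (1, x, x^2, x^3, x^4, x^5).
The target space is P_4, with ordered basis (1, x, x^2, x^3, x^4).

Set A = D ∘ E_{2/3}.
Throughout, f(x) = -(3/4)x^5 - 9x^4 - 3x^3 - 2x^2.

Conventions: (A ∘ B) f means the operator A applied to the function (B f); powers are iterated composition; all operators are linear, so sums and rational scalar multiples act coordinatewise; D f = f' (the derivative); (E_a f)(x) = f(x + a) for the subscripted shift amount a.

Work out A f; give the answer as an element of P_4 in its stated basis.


the result is g(x) = -(15/4)x^4 - 46x^3 - 91x^2 - (616/9)x - 488/27

E_{2/3} f = -(3/4)x^5 - (23/2)x^4 - (91/3)x^3 - (308/9)x^2 - (488/27)x - 296/81
D E_{2/3} f = -(15/4)x^4 - 46x^3 - 91x^2 - (616/9)x - 488/27


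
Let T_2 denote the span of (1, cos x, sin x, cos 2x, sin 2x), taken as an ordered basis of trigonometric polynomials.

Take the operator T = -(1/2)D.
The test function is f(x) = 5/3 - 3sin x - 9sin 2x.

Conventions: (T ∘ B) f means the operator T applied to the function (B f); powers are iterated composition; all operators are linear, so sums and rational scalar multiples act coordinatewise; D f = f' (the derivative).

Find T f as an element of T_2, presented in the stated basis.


the image equals g(x) = (3/2)cos x + 9cos 2x

D f = -3cos x - 18cos 2x
(-(1/2)D) f = (3/2)cos x + 9cos 2x


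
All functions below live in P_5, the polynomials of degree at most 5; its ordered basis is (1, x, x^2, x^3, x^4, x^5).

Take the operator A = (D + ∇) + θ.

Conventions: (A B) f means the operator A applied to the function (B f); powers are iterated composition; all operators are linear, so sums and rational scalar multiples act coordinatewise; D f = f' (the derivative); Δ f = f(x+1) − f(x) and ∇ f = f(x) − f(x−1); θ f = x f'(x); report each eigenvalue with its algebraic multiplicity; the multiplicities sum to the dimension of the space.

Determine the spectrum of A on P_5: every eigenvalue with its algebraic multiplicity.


image of 1: 0
image of x: x + 2
image of x^2: 2x^2 + 4x - 1
image of x^3: 3x^3 + 6x^2 - 3x + 1
image of x^4: 4x^4 + 8x^3 - 6x^2 + 4x - 1
image of x^5: 5x^5 + 10x^4 - 10x^3 + 10x^2 - 5x + 1
the matrix is upper triangular; its diagonal is (0, 1, 2, 3, 4, 5)
for a triangular matrix the eigenvalues are the diagonal entries, with algebraic multiplicity their repetition count

λ = 0 (multiplicity 1), λ = 1 (multiplicity 1), λ = 2 (multiplicity 1), λ = 3 (multiplicity 1), λ = 4 (multiplicity 1), λ = 5 (multiplicity 1)


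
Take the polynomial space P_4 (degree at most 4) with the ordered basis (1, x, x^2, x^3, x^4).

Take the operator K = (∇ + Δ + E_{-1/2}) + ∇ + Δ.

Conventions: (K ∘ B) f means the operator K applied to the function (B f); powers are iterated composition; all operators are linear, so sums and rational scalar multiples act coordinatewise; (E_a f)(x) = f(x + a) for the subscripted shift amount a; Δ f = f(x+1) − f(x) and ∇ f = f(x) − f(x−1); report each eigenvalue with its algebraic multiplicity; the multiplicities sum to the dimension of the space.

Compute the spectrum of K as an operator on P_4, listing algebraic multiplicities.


λ = 1 (multiplicity 5)

image of 1: 1
image of x: x + 7/2
image of x^2: x^2 + 7x + 1/4
image of x^3: x^3 + (21/2)x^2 + (3/4)x + 31/8
image of x^4: x^4 + 14x^3 + (3/2)x^2 + (31/2)x + 1/16
the matrix is upper triangular; its diagonal is (1, 1, 1, 1, 1)
for a triangular matrix the eigenvalues are the diagonal entries, with algebraic multiplicity their repetition count


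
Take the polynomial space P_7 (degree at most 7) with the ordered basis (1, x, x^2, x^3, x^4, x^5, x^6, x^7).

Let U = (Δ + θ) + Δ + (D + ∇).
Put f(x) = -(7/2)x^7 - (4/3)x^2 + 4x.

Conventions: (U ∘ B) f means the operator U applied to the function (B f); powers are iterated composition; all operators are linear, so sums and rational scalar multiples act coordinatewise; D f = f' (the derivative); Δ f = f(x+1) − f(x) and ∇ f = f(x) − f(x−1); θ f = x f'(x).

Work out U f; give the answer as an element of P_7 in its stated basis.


the result is g(x) = -(49/2)x^7 - 98x^6 - (147/2)x^5 - (735/2)x^4 - (245/2)x^3 - (1339/6)x^2 - (187/6)x + 25/6

Δ f = -(49/2)x^6 - (147/2)x^5 - (245/2)x^4 - (245/2)x^3 - (147/2)x^2 - (163/6)x - 5/6
θ f = -(49/2)x^7 - (8/3)x^2 + 4x
(Δ + θ) f = -(49/2)x^7 - (49/2)x^6 - (147/2)x^5 - (245/2)x^4 - (245/2)x^3 - (457/6)x^2 - (139/6)x - 5/6
Δ f = -(49/2)x^6 - (147/2)x^5 - (245/2)x^4 - (245/2)x^3 - (147/2)x^2 - (163/6)x - 5/6
D f = -(49/2)x^6 - (8/3)x + 4
∇ f = -(49/2)x^6 + (147/2)x^5 - (245/2)x^4 + (245/2)x^3 - (147/2)x^2 + (131/6)x + 11/6
(D + ∇) f = -49x^6 + (147/2)x^5 - (245/2)x^4 + (245/2)x^3 - (147/2)x^2 + (115/6)x + 35/6
((Δ + θ) + Δ + (D + ∇)) f = -(49/2)x^7 - 98x^6 - (147/2)x^5 - (735/2)x^4 - (245/2)x^3 - (1339/6)x^2 - (187/6)x + 25/6


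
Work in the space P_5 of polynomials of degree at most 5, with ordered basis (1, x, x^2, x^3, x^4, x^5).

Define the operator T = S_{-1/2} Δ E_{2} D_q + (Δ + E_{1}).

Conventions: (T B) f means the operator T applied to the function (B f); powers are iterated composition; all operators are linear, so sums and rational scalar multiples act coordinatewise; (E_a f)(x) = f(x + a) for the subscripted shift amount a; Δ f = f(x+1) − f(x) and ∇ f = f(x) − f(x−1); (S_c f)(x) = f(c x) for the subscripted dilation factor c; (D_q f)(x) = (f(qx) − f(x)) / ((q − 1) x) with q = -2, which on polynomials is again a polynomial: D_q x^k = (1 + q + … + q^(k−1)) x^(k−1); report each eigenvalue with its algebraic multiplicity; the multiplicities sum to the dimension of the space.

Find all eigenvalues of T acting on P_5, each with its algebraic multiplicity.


λ = 1 (multiplicity 6)

image of 1: 1
image of x: x + 2
image of x^2: x^2 + 4x + 1
image of x^3: x^3 + 6x^2 + 3x + 17
image of x^4: x^4 + 8x^3 + (33/4)x^2 + (91/2)x - 93
image of x^5: x^5 + 10x^4 + (29/2)x^3 + (205/2)x^2 - 408x + 717
the matrix is upper triangular; its diagonal is (1, 1, 1, 1, 1, 1)
for a triangular matrix the eigenvalues are the diagonal entries, with algebraic multiplicity their repetition count


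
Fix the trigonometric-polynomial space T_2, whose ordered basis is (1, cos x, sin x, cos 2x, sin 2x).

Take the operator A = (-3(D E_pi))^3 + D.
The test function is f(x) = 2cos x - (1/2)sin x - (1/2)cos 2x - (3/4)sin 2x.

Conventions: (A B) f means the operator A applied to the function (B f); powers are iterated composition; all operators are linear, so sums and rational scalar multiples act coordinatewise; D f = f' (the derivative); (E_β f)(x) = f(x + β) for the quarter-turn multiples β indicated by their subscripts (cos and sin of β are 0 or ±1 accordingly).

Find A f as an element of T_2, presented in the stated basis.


the image equals g(x) = 13cos x + 52sin x - (327/2)cos 2x + 109sin 2x

E_pi f = -2cos x + (1/2)sin x - (1/2)cos 2x - (3/4)sin 2x
D E_pi f = (1/2)cos x + 2sin x - (3/2)cos 2x + sin 2x
(-3(D E_pi)) f = -(3/2)cos x - 6sin x + (9/2)cos 2x - 3sin 2x
E_pi (-3(D E_pi)) f = (3/2)cos x + 6sin x + (9/2)cos 2x - 3sin 2x
D E_pi (-3(D E_pi)) f = 6cos x - (3/2)sin x - 6cos 2x - 9sin 2x
(-3(D E_pi)) (-3(D E_pi)) f = -18cos x + (9/2)sin x + 18cos 2x + 27sin 2x
E_pi (-3(D E_pi)) (-3(D E_pi)) f = 18cos x - (9/2)sin x + 18cos 2x + 27sin 2x
D E_pi (-3(D E_pi)) (-3(D E_pi)) f = -(9/2)cos x - 18sin x + 54cos 2x - 36sin 2x
(-3(D E_pi)) (-3(D E_pi)) (-3(D E_pi)) f = (27/2)cos x + 54sin x - 162cos 2x + 108sin 2x
D f = -(1/2)cos x - 2sin x - (3/2)cos 2x + sin 2x
((-3(D E_pi))^3 + D) f = 13cos x + 52sin x - (327/2)cos 2x + 109sin 2x


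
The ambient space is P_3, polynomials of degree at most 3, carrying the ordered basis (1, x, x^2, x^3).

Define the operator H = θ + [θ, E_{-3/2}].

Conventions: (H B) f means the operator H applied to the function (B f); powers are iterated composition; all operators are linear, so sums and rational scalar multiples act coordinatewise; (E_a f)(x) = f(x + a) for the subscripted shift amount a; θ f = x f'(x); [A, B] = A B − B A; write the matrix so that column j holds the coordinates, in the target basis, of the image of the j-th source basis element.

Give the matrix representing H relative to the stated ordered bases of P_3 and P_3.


image of 1: 0
image of x: x + 3/2
image of x^2: 2x^2 + 3x - 9/2
image of x^3: 3x^3 + (9/2)x^2 - (27/2)x + 81/8
each image's coordinates form column j of the matrix

the matrix is [[0, 3/2, -9/2, 81/8]; [0, 1, 3, -27/2]; [0, 0, 2, 9/2]; [0, 0, 0, 3]] (rows listed top to bottom)


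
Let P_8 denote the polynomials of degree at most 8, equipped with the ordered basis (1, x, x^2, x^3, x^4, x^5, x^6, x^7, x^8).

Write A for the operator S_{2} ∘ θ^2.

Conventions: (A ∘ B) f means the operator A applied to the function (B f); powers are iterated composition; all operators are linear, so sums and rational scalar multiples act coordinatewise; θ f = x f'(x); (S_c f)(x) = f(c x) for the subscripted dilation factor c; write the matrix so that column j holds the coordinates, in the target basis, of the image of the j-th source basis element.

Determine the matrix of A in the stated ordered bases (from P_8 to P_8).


the matrix is [[0, 0, 0, 0, 0, 0, 0, 0, 0]; [0, 2, 0, 0, 0, 0, 0, 0, 0]; [0, 0, 16, 0, 0, 0, 0, 0, 0]; [0, 0, 0, 72, 0, 0, 0, 0, 0]; [0, 0, 0, 0, 256, 0, 0, 0, 0]; [0, 0, 0, 0, 0, 800, 0, 0, 0]; [0, 0, 0, 0, 0, 0, 2304, 0, 0]; [0, 0, 0, 0, 0, 0, 0, 6272, 0]; [0, 0, 0, 0, 0, 0, 0, 0, 16384]] (rows listed top to bottom)

image of 1: 0
image of x: 2x
image of x^2: 16x^2
image of x^3: 72x^3
image of x^4: 256x^4
image of x^5: 800x^5
image of x^6: 2304x^6
image of x^7: 6272x^7
image of x^8: 16384x^8
each image's coordinates form column j of the matrix


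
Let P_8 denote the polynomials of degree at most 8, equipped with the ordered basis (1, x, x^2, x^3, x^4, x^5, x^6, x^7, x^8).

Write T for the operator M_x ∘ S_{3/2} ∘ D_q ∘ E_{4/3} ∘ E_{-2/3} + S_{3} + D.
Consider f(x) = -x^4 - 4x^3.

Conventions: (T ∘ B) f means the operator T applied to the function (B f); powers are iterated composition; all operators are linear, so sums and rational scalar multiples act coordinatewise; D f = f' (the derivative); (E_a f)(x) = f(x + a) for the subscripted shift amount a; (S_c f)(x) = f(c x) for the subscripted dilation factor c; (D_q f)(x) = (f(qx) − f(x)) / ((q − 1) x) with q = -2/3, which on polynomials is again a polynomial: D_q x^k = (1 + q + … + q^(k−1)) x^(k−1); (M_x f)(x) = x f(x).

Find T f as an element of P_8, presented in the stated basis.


g(x) = -(661/8)x^4 - (371/3)x^3 - (52/3)x^2 - (176/27)x

E_{-2/3} f = -x^4 - (4/3)x^3 + (16/3)x^2 - (112/27)x + 80/81
E_{4/3} E_{-2/3} f = -x^4 - (20/3)x^3 - (32/3)x^2 - (176/27)x - 112/81
D_q E_{4/3} E_{-2/3} f = -(13/27)x^3 - (140/27)x^2 - (32/9)x - 176/27
S_{3/2} (D_q ∘ E_{4/3} ∘ E_{-2/3}) f = -(13/8)x^3 - (35/3)x^2 - (16/3)x - 176/27
M_x S_{3/2} (D_q ∘ E_{4/3} ∘ E_{-2/3}) f = -(13/8)x^4 - (35/3)x^3 - (16/3)x^2 - (176/27)x
S_{3} f = -81x^4 - 108x^3
D f = -4x^3 - 12x^2
(M_x ∘ S_{3/2} ∘ D_q ∘ E_{4/3} ∘ E_{-2/3} + S_{3} + D) f = -(661/8)x^4 - (371/3)x^3 - (52/3)x^2 - (176/27)x


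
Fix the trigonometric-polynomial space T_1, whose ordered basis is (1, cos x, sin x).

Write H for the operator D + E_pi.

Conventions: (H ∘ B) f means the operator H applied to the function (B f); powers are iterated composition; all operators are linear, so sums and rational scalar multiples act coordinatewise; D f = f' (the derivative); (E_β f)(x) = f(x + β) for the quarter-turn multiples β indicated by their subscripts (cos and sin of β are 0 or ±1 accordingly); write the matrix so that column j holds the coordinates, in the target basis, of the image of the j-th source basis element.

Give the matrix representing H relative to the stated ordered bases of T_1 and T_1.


image of 1: 1
image of cos x: -cos x - sin x
image of sin x: cos x - sin x
each image's coordinates form column j of the matrix

the matrix is [[1, 0, 0]; [0, -1, 1]; [0, -1, -1]] (rows listed top to bottom)


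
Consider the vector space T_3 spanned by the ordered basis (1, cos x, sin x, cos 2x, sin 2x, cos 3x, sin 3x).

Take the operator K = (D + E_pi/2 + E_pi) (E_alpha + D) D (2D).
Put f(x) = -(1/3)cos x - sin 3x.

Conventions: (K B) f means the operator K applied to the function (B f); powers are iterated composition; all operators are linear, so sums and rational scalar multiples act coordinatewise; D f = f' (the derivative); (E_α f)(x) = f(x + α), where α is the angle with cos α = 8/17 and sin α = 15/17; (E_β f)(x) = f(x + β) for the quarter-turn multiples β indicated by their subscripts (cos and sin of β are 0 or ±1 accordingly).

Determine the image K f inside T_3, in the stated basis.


D f = (1/3)sin x - 3cos 3x
(2D) f = (2/3)sin x - 6cos 3x
D (2D) f = (2/3)cos x + 18sin 3x
E_alpha D (2D) f = (16/51)cos x - (10/17)sin x - (8910/4913)cos 3x - (87984/4913)sin 3x
D D (2D) f = -(2/3)sin x + 54cos 3x
(E_alpha + D) D (2D) f = (16/51)cos x - (64/51)sin x + (256392/4913)cos 3x - (87984/4913)sin 3x
D ((E_alpha + D) D (2D)) f = -(64/51)cos x - (16/51)sin x - (263952/4913)cos 3x - (769176/4913)sin 3x
E_pi/2 ((E_alpha + D) D (2D)) f = -(64/51)cos x - (16/51)sin x + (87984/4913)cos 3x + (256392/4913)sin 3x
E_pi ((E_alpha + D) D (2D)) f = -(16/51)cos x + (64/51)sin x - (256392/4913)cos 3x + (87984/4913)sin 3x
(D + E_pi/2 + E_pi) ((E_alpha + D) D (2D)) f = -(48/17)cos x + (32/51)sin x - (432360/4913)cos 3x - (424800/4913)sin 3x

g(x) = -(48/17)cos x + (32/51)sin x - (432360/4913)cos 3x - (424800/4913)sin 3x


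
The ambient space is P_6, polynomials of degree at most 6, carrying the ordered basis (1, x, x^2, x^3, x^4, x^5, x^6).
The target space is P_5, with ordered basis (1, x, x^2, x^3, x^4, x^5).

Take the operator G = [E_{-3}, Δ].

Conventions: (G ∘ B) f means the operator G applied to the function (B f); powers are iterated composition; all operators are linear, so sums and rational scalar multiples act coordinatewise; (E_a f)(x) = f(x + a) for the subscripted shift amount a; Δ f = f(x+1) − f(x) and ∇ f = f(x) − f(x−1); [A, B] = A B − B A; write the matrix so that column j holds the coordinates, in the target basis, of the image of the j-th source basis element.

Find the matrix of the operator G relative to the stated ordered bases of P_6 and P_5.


the matrix is [[0, 0, 0, 0, 0, 0, 0]; [0, 0, 0, 0, 0, 0, 0]; [0, 0, 0, 0, 0, 0, 0]; [0, 0, 0, 0, 0, 0, 0]; [0, 0, 0, 0, 0, 0, 0]; [0, 0, 0, 0, 0, 0, 0]] (rows listed top to bottom)

image of 1: 0
image of x: 0
image of x^2: 0
image of x^3: 0
image of x^4: 0
image of x^5: 0
image of x^6: 0
each image's coordinates form column j of the matrix


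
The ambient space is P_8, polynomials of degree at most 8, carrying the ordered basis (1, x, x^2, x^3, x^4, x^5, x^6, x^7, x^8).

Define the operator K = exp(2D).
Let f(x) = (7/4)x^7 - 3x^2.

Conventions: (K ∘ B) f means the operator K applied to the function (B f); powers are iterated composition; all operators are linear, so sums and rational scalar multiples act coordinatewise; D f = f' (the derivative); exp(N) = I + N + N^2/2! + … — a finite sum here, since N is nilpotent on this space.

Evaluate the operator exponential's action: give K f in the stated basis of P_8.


order-1 term: (49/2)x^6 - 12x
order-2 term: 147x^5 - 12
order-3 term: 490x^4
order-4 term: 980x^3
order-5 term: 1176x^2
order-6 term: 784x
order-7 term: 224
the series for exp(2D) f terminates at order 7
exp(2D) f = (7/4)x^7 + (49/2)x^6 + 147x^5 + 490x^4 + 980x^3 + 1173x^2 + 772x + 212

the result is g(x) = (7/4)x^7 + (49/2)x^6 + 147x^5 + 490x^4 + 980x^3 + 1173x^2 + 772x + 212


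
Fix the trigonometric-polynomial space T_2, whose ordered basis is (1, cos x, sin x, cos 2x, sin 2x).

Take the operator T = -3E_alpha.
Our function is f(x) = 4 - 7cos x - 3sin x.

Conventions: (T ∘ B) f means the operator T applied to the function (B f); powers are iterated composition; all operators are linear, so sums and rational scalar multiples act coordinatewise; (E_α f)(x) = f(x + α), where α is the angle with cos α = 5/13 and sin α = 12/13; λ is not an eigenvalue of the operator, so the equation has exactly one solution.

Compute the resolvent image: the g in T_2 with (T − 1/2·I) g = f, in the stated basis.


write g with unknown coordinates in the stated basis and equate coefficients in (T − 1/2·I) g = f
solving from the highest basis element down gives g = -8/7 + (170/541)cos x + (1266/541)sin x
check: T g = 24/7 - (3702/541)cos x - (990/541)sin x
so T g − 1/2·g = 4 - 7cos x - 3sin x = f ✓

the result is g(x) = -8/7 + (170/541)cos x + (1266/541)sin x


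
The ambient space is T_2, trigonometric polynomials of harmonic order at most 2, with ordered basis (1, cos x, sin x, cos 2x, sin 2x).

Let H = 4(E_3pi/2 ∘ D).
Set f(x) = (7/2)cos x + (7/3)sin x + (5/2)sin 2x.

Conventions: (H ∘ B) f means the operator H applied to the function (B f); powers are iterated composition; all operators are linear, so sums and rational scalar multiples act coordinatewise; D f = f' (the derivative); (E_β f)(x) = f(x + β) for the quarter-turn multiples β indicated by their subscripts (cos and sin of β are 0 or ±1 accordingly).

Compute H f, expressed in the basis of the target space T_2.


g(x) = 14cos x + (28/3)sin x - 20cos 2x

D f = (7/3)cos x - (7/2)sin x + 5cos 2x
E_3pi/2 D f = (7/2)cos x + (7/3)sin x - 5cos 2x
(4(E_3pi/2 ∘ D)) f = 14cos x + (28/3)sin x - 20cos 2x


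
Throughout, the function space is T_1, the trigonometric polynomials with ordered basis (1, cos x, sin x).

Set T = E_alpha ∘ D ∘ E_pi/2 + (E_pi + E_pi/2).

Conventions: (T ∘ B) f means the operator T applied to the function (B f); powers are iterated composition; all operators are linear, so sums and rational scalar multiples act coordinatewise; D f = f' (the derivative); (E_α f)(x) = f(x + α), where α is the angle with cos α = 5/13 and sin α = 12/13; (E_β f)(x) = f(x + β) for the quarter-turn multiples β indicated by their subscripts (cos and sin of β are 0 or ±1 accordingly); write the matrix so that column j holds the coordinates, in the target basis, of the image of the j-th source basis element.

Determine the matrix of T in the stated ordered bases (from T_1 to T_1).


the matrix is [[2, 0, 0]; [0, -18/13, 1/13]; [0, -1/13, -18/13]] (rows listed top to bottom)

image of 1: 2
image of cos x: -(18/13)cos x - (1/13)sin x
image of sin x: (1/13)cos x - (18/13)sin x
each image's coordinates form column j of the matrix


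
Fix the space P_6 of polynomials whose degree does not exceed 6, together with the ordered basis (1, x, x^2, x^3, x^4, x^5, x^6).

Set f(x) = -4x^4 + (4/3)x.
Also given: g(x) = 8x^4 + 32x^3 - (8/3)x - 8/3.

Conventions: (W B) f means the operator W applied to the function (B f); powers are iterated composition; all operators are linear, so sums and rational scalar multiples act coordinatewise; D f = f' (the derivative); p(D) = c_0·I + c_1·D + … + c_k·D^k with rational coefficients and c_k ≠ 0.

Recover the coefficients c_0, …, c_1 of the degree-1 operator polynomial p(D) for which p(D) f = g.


c_0 = -2, c_1 = -2

D^0 f = -4x^4 + (4/3)x
D^1 f = -16x^3 + 4/3
matching coefficients of g against c_0 f + c_1 Df + … from the top degree down determines the c_i
solution: c_0 = -2, c_1 = -2


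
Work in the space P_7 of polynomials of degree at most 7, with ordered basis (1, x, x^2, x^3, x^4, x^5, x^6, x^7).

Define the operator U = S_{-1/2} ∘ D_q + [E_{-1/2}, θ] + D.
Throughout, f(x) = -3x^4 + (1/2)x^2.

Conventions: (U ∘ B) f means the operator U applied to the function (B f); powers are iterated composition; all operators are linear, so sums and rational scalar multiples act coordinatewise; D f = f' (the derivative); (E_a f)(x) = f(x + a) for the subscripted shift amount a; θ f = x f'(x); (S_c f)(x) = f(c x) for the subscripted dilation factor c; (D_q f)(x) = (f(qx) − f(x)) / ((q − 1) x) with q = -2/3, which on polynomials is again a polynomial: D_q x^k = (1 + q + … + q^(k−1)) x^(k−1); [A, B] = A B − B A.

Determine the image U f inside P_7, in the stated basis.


g(x) = -(419/72)x^3 - 9x^2 + (59/12)x - 1/2

D_q f = -(13/9)x^3 + (1/6)x
S_{-1/2} D_q f = (13/72)x^3 - (1/12)x
θ f = -12x^4 + x^2
E_{-1/2} θ f = -12x^4 + 24x^3 - 17x^2 + 5x - 1/2
E_{-1/2} f = -3x^4 + 6x^3 - 4x^2 + x - 1/16
θ E_{-1/2} f = -12x^4 + 18x^3 - 8x^2 + x
[E_{-1/2}, θ] f = 6x^3 - 9x^2 + 4x - 1/2
D f = -12x^3 + x
(S_{-1/2} ∘ D_q + [E_{-1/2}, θ] + D) f = -(419/72)x^3 - 9x^2 + (59/12)x - 1/2


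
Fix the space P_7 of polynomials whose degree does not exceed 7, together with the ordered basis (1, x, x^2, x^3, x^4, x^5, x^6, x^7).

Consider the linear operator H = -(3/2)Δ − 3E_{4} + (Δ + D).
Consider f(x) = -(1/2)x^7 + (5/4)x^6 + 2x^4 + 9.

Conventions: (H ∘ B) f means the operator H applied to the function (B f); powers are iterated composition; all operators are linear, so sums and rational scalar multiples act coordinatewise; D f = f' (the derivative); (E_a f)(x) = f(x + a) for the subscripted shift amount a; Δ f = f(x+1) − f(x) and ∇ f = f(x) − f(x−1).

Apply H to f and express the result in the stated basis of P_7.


g(x) = (3/2)x^7 + (73/2)x^6 + 423x^5 + (19627/8)x^4 + (34177/4)x^3 + (138159/8)x^2 + 18426x + 61213/8

Δ f = -(7/2)x^6 - 3x^5 + (5/4)x^4 + (31/2)x^3 + (81/4)x^2 + 12x + 11/4
(-(3/2)Δ) f = (21/4)x^6 + (9/2)x^5 - (15/8)x^4 - (93/4)x^3 - (243/8)x^2 - 18x - 33/8
E_{4} f = -(1/2)x^7 - (51/4)x^6 - 138x^5 - 818x^4 - 2848x^3 - 5760x^2 - 6144x - 2551
(-3E_{4}) f = (3/2)x^7 + (153/4)x^6 + 414x^5 + 2454x^4 + 8544x^3 + 17280x^2 + 18432x + 7653
Δ f = -(7/2)x^6 - 3x^5 + (5/4)x^4 + (31/2)x^3 + (81/4)x^2 + 12x + 11/4
D f = -(7/2)x^6 + (15/2)x^5 + 8x^3
(Δ + D) f = -7x^6 + (9/2)x^5 + (5/4)x^4 + (47/2)x^3 + (81/4)x^2 + 12x + 11/4
(-(3/2)Δ − 3E_{4} + (Δ + D)) f = (3/2)x^7 + (73/2)x^6 + 423x^5 + (19627/8)x^4 + (34177/4)x^3 + (138159/8)x^2 + 18426x + 61213/8


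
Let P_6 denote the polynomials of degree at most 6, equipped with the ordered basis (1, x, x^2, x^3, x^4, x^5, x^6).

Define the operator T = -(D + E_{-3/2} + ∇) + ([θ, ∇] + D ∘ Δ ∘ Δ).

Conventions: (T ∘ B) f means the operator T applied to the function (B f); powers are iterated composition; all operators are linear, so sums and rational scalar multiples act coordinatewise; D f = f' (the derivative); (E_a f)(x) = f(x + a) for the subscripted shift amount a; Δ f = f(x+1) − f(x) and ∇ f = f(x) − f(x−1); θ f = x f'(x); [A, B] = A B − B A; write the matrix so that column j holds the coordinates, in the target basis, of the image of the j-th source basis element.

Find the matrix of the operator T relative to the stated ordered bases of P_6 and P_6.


the matrix is [[-1, -3/2, 3/4, 43/8, 383/16, 2291/32, 11239/64]; [0, -1, -3, 9/4, 43/2, 1915/16, 6873/16]; [0, 0, -1, -9/2, 9/2, 215/4, 5745/16]; [0, 0, 0, -1, -6, 15/2, 215/2]; [0, 0, 0, 0, -1, -15/2, 45/4]; [0, 0, 0, 0, 0, -1, -9]; [0, 0, 0, 0, 0, 0, -1]] (rows listed top to bottom)

image of 1: -1
image of x: -x - 3/2
image of x^2: -x^2 - 3x + 3/4
image of x^3: -x^3 - (9/2)x^2 + (9/4)x + 43/8
image of x^4: -x^4 - 6x^3 + (9/2)x^2 + (43/2)x + 383/16
image of x^5: -x^5 - (15/2)x^4 + (15/2)x^3 + (215/4)x^2 + (1915/16)x + 2291/32
image of x^6: -x^6 - 9x^5 + (45/4)x^4 + (215/2)x^3 + (5745/16)x^2 + (6873/16)x + 11239/64
each image's coordinates form column j of the matrix


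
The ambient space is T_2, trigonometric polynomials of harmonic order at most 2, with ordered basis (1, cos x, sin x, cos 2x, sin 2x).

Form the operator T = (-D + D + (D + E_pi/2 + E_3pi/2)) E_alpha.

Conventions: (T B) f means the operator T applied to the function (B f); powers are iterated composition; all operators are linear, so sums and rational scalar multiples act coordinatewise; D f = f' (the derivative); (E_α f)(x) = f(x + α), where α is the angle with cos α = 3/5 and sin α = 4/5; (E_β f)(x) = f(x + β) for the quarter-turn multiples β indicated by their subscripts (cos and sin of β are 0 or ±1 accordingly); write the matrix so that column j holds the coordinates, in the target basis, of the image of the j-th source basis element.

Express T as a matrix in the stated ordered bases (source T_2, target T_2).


the matrix is [[2, 0, 0, 0, 0]; [0, -4/5, 3/5, 0, 0]; [0, -3/5, -4/5, 0, 0]; [0, 0, 0, -34/25, -62/25]; [0, 0, 0, 62/25, -34/25]] (rows listed top to bottom)

image of 1: 2
image of cos x: -(4/5)cos x - (3/5)sin x
image of sin x: (3/5)cos x - (4/5)sin x
image of cos 2x: -(34/25)cos 2x + (62/25)sin 2x
image of sin 2x: -(62/25)cos 2x - (34/25)sin 2x
each image's coordinates form column j of the matrix


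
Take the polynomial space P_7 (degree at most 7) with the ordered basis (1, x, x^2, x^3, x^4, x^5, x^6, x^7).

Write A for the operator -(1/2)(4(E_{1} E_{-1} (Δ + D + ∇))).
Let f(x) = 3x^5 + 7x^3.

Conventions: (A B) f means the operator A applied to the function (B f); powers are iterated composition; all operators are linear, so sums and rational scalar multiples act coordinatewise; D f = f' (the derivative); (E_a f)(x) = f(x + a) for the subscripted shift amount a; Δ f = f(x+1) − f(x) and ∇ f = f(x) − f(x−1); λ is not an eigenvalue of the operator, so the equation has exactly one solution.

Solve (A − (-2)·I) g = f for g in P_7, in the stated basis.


write g with unknown coordinates in the stated basis and equate coefficients in (A − (-2)·I) g = f
solving from the highest basis element down gives g = (3/2)x^5 + (45/2)x^4 + (547/2)x^3 + (4983/2)x^2 + 15129x + 45937
check: A g = -45x^4 - 540x^3 - 4983x^2 - 30258x - 91874
so A g − (-2)·g = 3x^5 + 7x^3 = f ✓

g(x) = (3/2)x^5 + (45/2)x^4 + (547/2)x^3 + (4983/2)x^2 + 15129x + 45937


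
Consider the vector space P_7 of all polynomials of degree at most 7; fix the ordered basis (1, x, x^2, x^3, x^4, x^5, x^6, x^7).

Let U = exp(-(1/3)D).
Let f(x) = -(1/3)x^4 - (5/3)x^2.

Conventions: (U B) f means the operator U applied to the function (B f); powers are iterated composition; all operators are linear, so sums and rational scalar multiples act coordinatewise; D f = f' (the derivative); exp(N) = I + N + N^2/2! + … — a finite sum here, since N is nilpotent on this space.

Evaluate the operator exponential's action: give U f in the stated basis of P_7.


g(x) = -(1/3)x^4 + (4/9)x^3 - (17/9)x^2 + (94/81)x - 46/243

order-1 term: (4/9)x^3 + (10/9)x
order-2 term: -(2/9)x^2 - 5/27
order-3 term: (4/81)x
order-4 term: -1/243
the series for exp(-(1/3)D) f terminates at order 4
exp(-(1/3)D) f = -(1/3)x^4 + (4/9)x^3 - (17/9)x^2 + (94/81)x - 46/243


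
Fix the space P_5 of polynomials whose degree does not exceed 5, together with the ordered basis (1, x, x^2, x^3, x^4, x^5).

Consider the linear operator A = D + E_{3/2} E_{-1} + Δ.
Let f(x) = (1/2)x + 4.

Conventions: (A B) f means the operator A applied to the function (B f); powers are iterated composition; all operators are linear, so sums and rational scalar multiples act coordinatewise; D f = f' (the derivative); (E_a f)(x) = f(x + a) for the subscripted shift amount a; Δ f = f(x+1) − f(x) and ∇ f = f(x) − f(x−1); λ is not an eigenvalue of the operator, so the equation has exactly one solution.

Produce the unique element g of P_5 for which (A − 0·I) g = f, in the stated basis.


the result is g(x) = (1/2)x + 11/4

write g with unknown coordinates in the stated basis and equate coefficients in (A − 0·I) g = f
solving from the highest basis element down gives g = (1/2)x + 11/4
check: A g = (1/2)x + 4
so A g − 0·g = (1/2)x + 4 = f ✓
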